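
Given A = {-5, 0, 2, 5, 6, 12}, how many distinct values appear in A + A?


A + A = {a + a' : a, a' ∈ A}; |A| = 6.
General bounds: 2|A| - 1 ≤ |A + A| ≤ |A|(|A|+1)/2, i.e. 11 ≤ |A + A| ≤ 21.
Lower bound 2|A|-1 is attained iff A is an arithmetic progression.
Enumerate sums a + a' for a ≤ a' (symmetric, so this suffices):
a = -5: -5+-5=-10, -5+0=-5, -5+2=-3, -5+5=0, -5+6=1, -5+12=7
a = 0: 0+0=0, 0+2=2, 0+5=5, 0+6=6, 0+12=12
a = 2: 2+2=4, 2+5=7, 2+6=8, 2+12=14
a = 5: 5+5=10, 5+6=11, 5+12=17
a = 6: 6+6=12, 6+12=18
a = 12: 12+12=24
Distinct sums: {-10, -5, -3, 0, 1, 2, 4, 5, 6, 7, 8, 10, 11, 12, 14, 17, 18, 24}
|A + A| = 18

|A + A| = 18


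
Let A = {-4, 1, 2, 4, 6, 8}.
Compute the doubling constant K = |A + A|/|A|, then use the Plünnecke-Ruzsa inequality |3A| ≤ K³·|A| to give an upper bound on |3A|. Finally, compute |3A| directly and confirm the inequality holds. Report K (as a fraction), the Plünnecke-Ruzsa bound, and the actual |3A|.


|A| = 6.
Step 1: Compute A + A by enumerating all 36 pairs.
A + A = {-8, -3, -2, 0, 2, 3, 4, 5, 6, 7, 8, 9, 10, 12, 14, 16}, so |A + A| = 16.
Step 2: Doubling constant K = |A + A|/|A| = 16/6 = 16/6 ≈ 2.6667.
Step 3: Plünnecke-Ruzsa gives |3A| ≤ K³·|A| = (2.6667)³ · 6 ≈ 113.7778.
Step 4: Compute 3A = A + A + A directly by enumerating all triples (a,b,c) ∈ A³; |3A| = 28.
Step 5: Check 28 ≤ 113.7778? Yes ✓.

K = 16/6, Plünnecke-Ruzsa bound K³|A| ≈ 113.7778, |3A| = 28, inequality holds.


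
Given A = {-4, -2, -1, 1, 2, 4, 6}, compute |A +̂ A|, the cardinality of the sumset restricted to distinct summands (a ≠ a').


Restricted sumset: A +̂ A = {a + a' : a ∈ A, a' ∈ A, a ≠ a'}.
Equivalently, take A + A and drop any sum 2a that is achievable ONLY as a + a for a ∈ A (i.e. sums representable only with equal summands).
Enumerate pairs (a, a') with a < a' (symmetric, so each unordered pair gives one sum; this covers all a ≠ a'):
  -4 + -2 = -6
  -4 + -1 = -5
  -4 + 1 = -3
  -4 + 2 = -2
  -4 + 4 = 0
  -4 + 6 = 2
  -2 + -1 = -3
  -2 + 1 = -1
  -2 + 2 = 0
  -2 + 4 = 2
  -2 + 6 = 4
  -1 + 1 = 0
  -1 + 2 = 1
  -1 + 4 = 3
  -1 + 6 = 5
  1 + 2 = 3
  1 + 4 = 5
  1 + 6 = 7
  2 + 4 = 6
  2 + 6 = 8
  4 + 6 = 10
Collected distinct sums: {-6, -5, -3, -2, -1, 0, 1, 2, 3, 4, 5, 6, 7, 8, 10}
|A +̂ A| = 15
(Reference bound: |A +̂ A| ≥ 2|A| - 3 for |A| ≥ 2, with |A| = 7 giving ≥ 11.)

|A +̂ A| = 15


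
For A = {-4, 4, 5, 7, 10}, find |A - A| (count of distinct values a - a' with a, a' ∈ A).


A - A = {a - a' : a, a' ∈ A}; |A| = 5.
Bounds: 2|A|-1 ≤ |A - A| ≤ |A|² - |A| + 1, i.e. 9 ≤ |A - A| ≤ 21.
Note: 0 ∈ A - A always (from a - a). The set is symmetric: if d ∈ A - A then -d ∈ A - A.
Enumerate nonzero differences d = a - a' with a > a' (then include -d):
Positive differences: {1, 2, 3, 5, 6, 8, 9, 11, 14}
Full difference set: {0} ∪ (positive diffs) ∪ (negative diffs).
|A - A| = 1 + 2·9 = 19 (matches direct enumeration: 19).

|A - A| = 19


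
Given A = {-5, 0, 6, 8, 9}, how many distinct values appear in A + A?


A + A = {a + a' : a, a' ∈ A}; |A| = 5.
General bounds: 2|A| - 1 ≤ |A + A| ≤ |A|(|A|+1)/2, i.e. 9 ≤ |A + A| ≤ 15.
Lower bound 2|A|-1 is attained iff A is an arithmetic progression.
Enumerate sums a + a' for a ≤ a' (symmetric, so this suffices):
a = -5: -5+-5=-10, -5+0=-5, -5+6=1, -5+8=3, -5+9=4
a = 0: 0+0=0, 0+6=6, 0+8=8, 0+9=9
a = 6: 6+6=12, 6+8=14, 6+9=15
a = 8: 8+8=16, 8+9=17
a = 9: 9+9=18
Distinct sums: {-10, -5, 0, 1, 3, 4, 6, 8, 9, 12, 14, 15, 16, 17, 18}
|A + A| = 15

|A + A| = 15


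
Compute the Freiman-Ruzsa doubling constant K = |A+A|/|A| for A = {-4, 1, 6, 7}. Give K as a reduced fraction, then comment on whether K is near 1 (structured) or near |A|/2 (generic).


|A| = 4.
Compute A + A by enumerating all 16 pairs.
A + A = {-8, -3, 2, 3, 7, 8, 12, 13, 14}, so |A + A| = 9.
K = |A + A| / |A| = 9/4 (already in lowest terms) ≈ 2.2500.
Reference: AP of size 4 gives K = 7/4 ≈ 1.7500; a fully generic set of size 4 gives K ≈ 2.5000.

|A| = 4, |A + A| = 9, K = 9/4.


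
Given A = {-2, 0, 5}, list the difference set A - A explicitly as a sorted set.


A - A = {a - a' : a, a' ∈ A}.
Compute a - a' for each ordered pair (a, a'):
a = -2: -2--2=0, -2-0=-2, -2-5=-7
a = 0: 0--2=2, 0-0=0, 0-5=-5
a = 5: 5--2=7, 5-0=5, 5-5=0
Collecting distinct values (and noting 0 appears from a-a):
A - A = {-7, -5, -2, 0, 2, 5, 7}
|A - A| = 7

A - A = {-7, -5, -2, 0, 2, 5, 7}


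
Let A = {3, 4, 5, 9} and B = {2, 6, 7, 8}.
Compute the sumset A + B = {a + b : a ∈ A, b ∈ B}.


A + B = {a + b : a ∈ A, b ∈ B}.
Enumerate all |A|·|B| = 4·4 = 16 pairs (a, b) and collect distinct sums.
a = 3: 3+2=5, 3+6=9, 3+7=10, 3+8=11
a = 4: 4+2=6, 4+6=10, 4+7=11, 4+8=12
a = 5: 5+2=7, 5+6=11, 5+7=12, 5+8=13
a = 9: 9+2=11, 9+6=15, 9+7=16, 9+8=17
Collecting distinct sums: A + B = {5, 6, 7, 9, 10, 11, 12, 13, 15, 16, 17}
|A + B| = 11

A + B = {5, 6, 7, 9, 10, 11, 12, 13, 15, 16, 17}


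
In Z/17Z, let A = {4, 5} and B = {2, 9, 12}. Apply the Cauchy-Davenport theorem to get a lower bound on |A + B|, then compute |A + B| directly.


Cauchy-Davenport: |A + B| ≥ min(p, |A| + |B| - 1) for A, B nonempty in Z/pZ.
|A| = 2, |B| = 3, p = 17.
CD lower bound = min(17, 2 + 3 - 1) = min(17, 4) = 4.
Compute A + B mod 17 directly:
a = 4: 4+2=6, 4+9=13, 4+12=16
a = 5: 5+2=7, 5+9=14, 5+12=0
A + B = {0, 6, 7, 13, 14, 16}, so |A + B| = 6.
Verify: 6 ≥ 4? Yes ✓.

CD lower bound = 4, actual |A + B| = 6.


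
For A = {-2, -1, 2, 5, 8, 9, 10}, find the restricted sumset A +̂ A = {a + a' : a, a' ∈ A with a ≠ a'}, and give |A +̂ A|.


Restricted sumset: A +̂ A = {a + a' : a ∈ A, a' ∈ A, a ≠ a'}.
Equivalently, take A + A and drop any sum 2a that is achievable ONLY as a + a for a ∈ A (i.e. sums representable only with equal summands).
Enumerate pairs (a, a') with a < a' (symmetric, so each unordered pair gives one sum; this covers all a ≠ a'):
  -2 + -1 = -3
  -2 + 2 = 0
  -2 + 5 = 3
  -2 + 8 = 6
  -2 + 9 = 7
  -2 + 10 = 8
  -1 + 2 = 1
  -1 + 5 = 4
  -1 + 8 = 7
  -1 + 9 = 8
  -1 + 10 = 9
  2 + 5 = 7
  2 + 8 = 10
  2 + 9 = 11
  2 + 10 = 12
  5 + 8 = 13
  5 + 9 = 14
  5 + 10 = 15
  8 + 9 = 17
  8 + 10 = 18
  9 + 10 = 19
Collected distinct sums: {-3, 0, 1, 3, 4, 6, 7, 8, 9, 10, 11, 12, 13, 14, 15, 17, 18, 19}
|A +̂ A| = 18
(Reference bound: |A +̂ A| ≥ 2|A| - 3 for |A| ≥ 2, with |A| = 7 giving ≥ 11.)

|A +̂ A| = 18


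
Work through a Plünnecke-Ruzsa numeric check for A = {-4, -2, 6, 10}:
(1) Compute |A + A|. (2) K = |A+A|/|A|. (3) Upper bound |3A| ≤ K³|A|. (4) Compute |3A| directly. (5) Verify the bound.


|A| = 4.
Step 1: Compute A + A by enumerating all 16 pairs.
A + A = {-8, -6, -4, 2, 4, 6, 8, 12, 16, 20}, so |A + A| = 10.
Step 2: Doubling constant K = |A + A|/|A| = 10/4 = 10/4 ≈ 2.5000.
Step 3: Plünnecke-Ruzsa gives |3A| ≤ K³·|A| = (2.5000)³ · 4 ≈ 62.5000.
Step 4: Compute 3A = A + A + A directly by enumerating all triples (a,b,c) ∈ A³; |3A| = 18.
Step 5: Check 18 ≤ 62.5000? Yes ✓.

K = 10/4, Plünnecke-Ruzsa bound K³|A| ≈ 62.5000, |3A| = 18, inequality holds.


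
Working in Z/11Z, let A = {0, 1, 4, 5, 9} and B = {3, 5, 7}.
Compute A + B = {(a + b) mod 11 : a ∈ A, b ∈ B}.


Work in Z/11Z: reduce every sum a + b modulo 11.
Enumerate all 15 pairs:
a = 0: 0+3=3, 0+5=5, 0+7=7
a = 1: 1+3=4, 1+5=6, 1+7=8
a = 4: 4+3=7, 4+5=9, 4+7=0
a = 5: 5+3=8, 5+5=10, 5+7=1
a = 9: 9+3=1, 9+5=3, 9+7=5
Distinct residues collected: {0, 1, 3, 4, 5, 6, 7, 8, 9, 10}
|A + B| = 10 (out of 11 total residues).

A + B = {0, 1, 3, 4, 5, 6, 7, 8, 9, 10}


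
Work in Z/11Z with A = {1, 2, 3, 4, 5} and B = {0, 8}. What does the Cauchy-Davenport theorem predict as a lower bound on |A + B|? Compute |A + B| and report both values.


Cauchy-Davenport: |A + B| ≥ min(p, |A| + |B| - 1) for A, B nonempty in Z/pZ.
|A| = 5, |B| = 2, p = 11.
CD lower bound = min(11, 5 + 2 - 1) = min(11, 6) = 6.
Compute A + B mod 11 directly:
a = 1: 1+0=1, 1+8=9
a = 2: 2+0=2, 2+8=10
a = 3: 3+0=3, 3+8=0
a = 4: 4+0=4, 4+8=1
a = 5: 5+0=5, 5+8=2
A + B = {0, 1, 2, 3, 4, 5, 9, 10}, so |A + B| = 8.
Verify: 8 ≥ 6? Yes ✓.

CD lower bound = 6, actual |A + B| = 8.


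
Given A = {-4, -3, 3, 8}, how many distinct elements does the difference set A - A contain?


A - A = {a - a' : a, a' ∈ A}; |A| = 4.
Bounds: 2|A|-1 ≤ |A - A| ≤ |A|² - |A| + 1, i.e. 7 ≤ |A - A| ≤ 13.
Note: 0 ∈ A - A always (from a - a). The set is symmetric: if d ∈ A - A then -d ∈ A - A.
Enumerate nonzero differences d = a - a' with a > a' (then include -d):
Positive differences: {1, 5, 6, 7, 11, 12}
Full difference set: {0} ∪ (positive diffs) ∪ (negative diffs).
|A - A| = 1 + 2·6 = 13 (matches direct enumeration: 13).

|A - A| = 13


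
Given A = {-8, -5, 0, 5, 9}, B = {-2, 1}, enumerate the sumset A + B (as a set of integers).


A + B = {a + b : a ∈ A, b ∈ B}.
Enumerate all |A|·|B| = 5·2 = 10 pairs (a, b) and collect distinct sums.
a = -8: -8+-2=-10, -8+1=-7
a = -5: -5+-2=-7, -5+1=-4
a = 0: 0+-2=-2, 0+1=1
a = 5: 5+-2=3, 5+1=6
a = 9: 9+-2=7, 9+1=10
Collecting distinct sums: A + B = {-10, -7, -4, -2, 1, 3, 6, 7, 10}
|A + B| = 9

A + B = {-10, -7, -4, -2, 1, 3, 6, 7, 10}


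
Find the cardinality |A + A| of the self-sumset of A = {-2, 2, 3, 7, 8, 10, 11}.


A + A = {a + a' : a, a' ∈ A}; |A| = 7.
General bounds: 2|A| - 1 ≤ |A + A| ≤ |A|(|A|+1)/2, i.e. 13 ≤ |A + A| ≤ 28.
Lower bound 2|A|-1 is attained iff A is an arithmetic progression.
Enumerate sums a + a' for a ≤ a' (symmetric, so this suffices):
a = -2: -2+-2=-4, -2+2=0, -2+3=1, -2+7=5, -2+8=6, -2+10=8, -2+11=9
a = 2: 2+2=4, 2+3=5, 2+7=9, 2+8=10, 2+10=12, 2+11=13
a = 3: 3+3=6, 3+7=10, 3+8=11, 3+10=13, 3+11=14
a = 7: 7+7=14, 7+8=15, 7+10=17, 7+11=18
a = 8: 8+8=16, 8+10=18, 8+11=19
a = 10: 10+10=20, 10+11=21
a = 11: 11+11=22
Distinct sums: {-4, 0, 1, 4, 5, 6, 8, 9, 10, 11, 12, 13, 14, 15, 16, 17, 18, 19, 20, 21, 22}
|A + A| = 21

|A + A| = 21


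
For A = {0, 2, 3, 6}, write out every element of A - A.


A - A = {a - a' : a, a' ∈ A}.
Compute a - a' for each ordered pair (a, a'):
a = 0: 0-0=0, 0-2=-2, 0-3=-3, 0-6=-6
a = 2: 2-0=2, 2-2=0, 2-3=-1, 2-6=-4
a = 3: 3-0=3, 3-2=1, 3-3=0, 3-6=-3
a = 6: 6-0=6, 6-2=4, 6-3=3, 6-6=0
Collecting distinct values (and noting 0 appears from a-a):
A - A = {-6, -4, -3, -2, -1, 0, 1, 2, 3, 4, 6}
|A - A| = 11

A - A = {-6, -4, -3, -2, -1, 0, 1, 2, 3, 4, 6}


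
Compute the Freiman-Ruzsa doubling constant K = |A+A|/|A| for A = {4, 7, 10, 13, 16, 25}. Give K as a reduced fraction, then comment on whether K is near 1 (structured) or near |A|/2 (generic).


|A| = 6.
Compute A + A by enumerating all 36 pairs.
A + A = {8, 11, 14, 17, 20, 23, 26, 29, 32, 35, 38, 41, 50}, so |A + A| = 13.
K = |A + A| / |A| = 13/6 (already in lowest terms) ≈ 2.1667.
Reference: AP of size 6 gives K = 11/6 ≈ 1.8333; a fully generic set of size 6 gives K ≈ 3.5000.

|A| = 6, |A + A| = 13, K = 13/6.


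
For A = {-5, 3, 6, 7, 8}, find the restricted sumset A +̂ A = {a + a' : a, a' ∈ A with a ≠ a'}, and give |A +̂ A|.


Restricted sumset: A +̂ A = {a + a' : a ∈ A, a' ∈ A, a ≠ a'}.
Equivalently, take A + A and drop any sum 2a that is achievable ONLY as a + a for a ∈ A (i.e. sums representable only with equal summands).
Enumerate pairs (a, a') with a < a' (symmetric, so each unordered pair gives one sum; this covers all a ≠ a'):
  -5 + 3 = -2
  -5 + 6 = 1
  -5 + 7 = 2
  -5 + 8 = 3
  3 + 6 = 9
  3 + 7 = 10
  3 + 8 = 11
  6 + 7 = 13
  6 + 8 = 14
  7 + 8 = 15
Collected distinct sums: {-2, 1, 2, 3, 9, 10, 11, 13, 14, 15}
|A +̂ A| = 10
(Reference bound: |A +̂ A| ≥ 2|A| - 3 for |A| ≥ 2, with |A| = 5 giving ≥ 7.)

|A +̂ A| = 10


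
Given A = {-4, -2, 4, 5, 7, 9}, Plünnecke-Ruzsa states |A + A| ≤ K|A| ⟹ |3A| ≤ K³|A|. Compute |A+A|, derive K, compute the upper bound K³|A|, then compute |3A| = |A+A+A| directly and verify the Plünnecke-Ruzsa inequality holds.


|A| = 6.
Step 1: Compute A + A by enumerating all 36 pairs.
A + A = {-8, -6, -4, 0, 1, 2, 3, 5, 7, 8, 9, 10, 11, 12, 13, 14, 16, 18}, so |A + A| = 18.
Step 2: Doubling constant K = |A + A|/|A| = 18/6 = 18/6 ≈ 3.0000.
Step 3: Plünnecke-Ruzsa gives |3A| ≤ K³·|A| = (3.0000)³ · 6 ≈ 162.0000.
Step 4: Compute 3A = A + A + A directly by enumerating all triples (a,b,c) ∈ A³; |3A| = 33.
Step 5: Check 33 ≤ 162.0000? Yes ✓.

K = 18/6, Plünnecke-Ruzsa bound K³|A| ≈ 162.0000, |3A| = 33, inequality holds.


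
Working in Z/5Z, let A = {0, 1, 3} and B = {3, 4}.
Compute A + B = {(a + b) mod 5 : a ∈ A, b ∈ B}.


Work in Z/5Z: reduce every sum a + b modulo 5.
Enumerate all 6 pairs:
a = 0: 0+3=3, 0+4=4
a = 1: 1+3=4, 1+4=0
a = 3: 3+3=1, 3+4=2
Distinct residues collected: {0, 1, 2, 3, 4}
|A + B| = 5 (out of 5 total residues).

A + B = {0, 1, 2, 3, 4}


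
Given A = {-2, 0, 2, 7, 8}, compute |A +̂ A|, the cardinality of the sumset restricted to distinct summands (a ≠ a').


Restricted sumset: A +̂ A = {a + a' : a ∈ A, a' ∈ A, a ≠ a'}.
Equivalently, take A + A and drop any sum 2a that is achievable ONLY as a + a for a ∈ A (i.e. sums representable only with equal summands).
Enumerate pairs (a, a') with a < a' (symmetric, so each unordered pair gives one sum; this covers all a ≠ a'):
  -2 + 0 = -2
  -2 + 2 = 0
  -2 + 7 = 5
  -2 + 8 = 6
  0 + 2 = 2
  0 + 7 = 7
  0 + 8 = 8
  2 + 7 = 9
  2 + 8 = 10
  7 + 8 = 15
Collected distinct sums: {-2, 0, 2, 5, 6, 7, 8, 9, 10, 15}
|A +̂ A| = 10
(Reference bound: |A +̂ A| ≥ 2|A| - 3 for |A| ≥ 2, with |A| = 5 giving ≥ 7.)

|A +̂ A| = 10


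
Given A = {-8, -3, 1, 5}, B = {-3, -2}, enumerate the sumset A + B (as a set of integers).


A + B = {a + b : a ∈ A, b ∈ B}.
Enumerate all |A|·|B| = 4·2 = 8 pairs (a, b) and collect distinct sums.
a = -8: -8+-3=-11, -8+-2=-10
a = -3: -3+-3=-6, -3+-2=-5
a = 1: 1+-3=-2, 1+-2=-1
a = 5: 5+-3=2, 5+-2=3
Collecting distinct sums: A + B = {-11, -10, -6, -5, -2, -1, 2, 3}
|A + B| = 8

A + B = {-11, -10, -6, -5, -2, -1, 2, 3}


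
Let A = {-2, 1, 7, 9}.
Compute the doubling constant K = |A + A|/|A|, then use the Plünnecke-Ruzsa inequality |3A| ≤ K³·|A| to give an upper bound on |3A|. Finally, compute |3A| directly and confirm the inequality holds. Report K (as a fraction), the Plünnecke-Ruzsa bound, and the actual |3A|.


|A| = 4.
Step 1: Compute A + A by enumerating all 16 pairs.
A + A = {-4, -1, 2, 5, 7, 8, 10, 14, 16, 18}, so |A + A| = 10.
Step 2: Doubling constant K = |A + A|/|A| = 10/4 = 10/4 ≈ 2.5000.
Step 3: Plünnecke-Ruzsa gives |3A| ≤ K³·|A| = (2.5000)³ · 4 ≈ 62.5000.
Step 4: Compute 3A = A + A + A directly by enumerating all triples (a,b,c) ∈ A³; |3A| = 19.
Step 5: Check 19 ≤ 62.5000? Yes ✓.

K = 10/4, Plünnecke-Ruzsa bound K³|A| ≈ 62.5000, |3A| = 19, inequality holds.


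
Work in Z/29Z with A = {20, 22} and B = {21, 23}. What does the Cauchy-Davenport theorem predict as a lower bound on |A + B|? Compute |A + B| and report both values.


Cauchy-Davenport: |A + B| ≥ min(p, |A| + |B| - 1) for A, B nonempty in Z/pZ.
|A| = 2, |B| = 2, p = 29.
CD lower bound = min(29, 2 + 2 - 1) = min(29, 3) = 3.
Compute A + B mod 29 directly:
a = 20: 20+21=12, 20+23=14
a = 22: 22+21=14, 22+23=16
A + B = {12, 14, 16}, so |A + B| = 3.
Verify: 3 ≥ 3? Yes ✓.

CD lower bound = 3, actual |A + B| = 3.


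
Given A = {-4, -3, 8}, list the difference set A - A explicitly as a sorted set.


A - A = {a - a' : a, a' ∈ A}.
Compute a - a' for each ordered pair (a, a'):
a = -4: -4--4=0, -4--3=-1, -4-8=-12
a = -3: -3--4=1, -3--3=0, -3-8=-11
a = 8: 8--4=12, 8--3=11, 8-8=0
Collecting distinct values (and noting 0 appears from a-a):
A - A = {-12, -11, -1, 0, 1, 11, 12}
|A - A| = 7

A - A = {-12, -11, -1, 0, 1, 11, 12}


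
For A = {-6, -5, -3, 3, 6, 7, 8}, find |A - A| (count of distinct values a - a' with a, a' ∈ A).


A - A = {a - a' : a, a' ∈ A}; |A| = 7.
Bounds: 2|A|-1 ≤ |A - A| ≤ |A|² - |A| + 1, i.e. 13 ≤ |A - A| ≤ 43.
Note: 0 ∈ A - A always (from a - a). The set is symmetric: if d ∈ A - A then -d ∈ A - A.
Enumerate nonzero differences d = a - a' with a > a' (then include -d):
Positive differences: {1, 2, 3, 4, 5, 6, 8, 9, 10, 11, 12, 13, 14}
Full difference set: {0} ∪ (positive diffs) ∪ (negative diffs).
|A - A| = 1 + 2·13 = 27 (matches direct enumeration: 27).

|A - A| = 27


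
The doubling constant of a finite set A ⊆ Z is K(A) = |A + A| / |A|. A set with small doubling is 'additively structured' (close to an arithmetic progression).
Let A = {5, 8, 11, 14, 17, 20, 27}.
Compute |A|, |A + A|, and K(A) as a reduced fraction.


|A| = 7.
Compute A + A by enumerating all 49 pairs.
A + A = {10, 13, 16, 19, 22, 25, 28, 31, 32, 34, 35, 37, 38, 40, 41, 44, 47, 54}, so |A + A| = 18.
K = |A + A| / |A| = 18/7 (already in lowest terms) ≈ 2.5714.
Reference: AP of size 7 gives K = 13/7 ≈ 1.8571; a fully generic set of size 7 gives K ≈ 4.0000.

|A| = 7, |A + A| = 18, K = 18/7.


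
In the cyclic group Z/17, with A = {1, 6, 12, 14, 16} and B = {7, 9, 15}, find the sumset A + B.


Work in Z/17Z: reduce every sum a + b modulo 17.
Enumerate all 15 pairs:
a = 1: 1+7=8, 1+9=10, 1+15=16
a = 6: 6+7=13, 6+9=15, 6+15=4
a = 12: 12+7=2, 12+9=4, 12+15=10
a = 14: 14+7=4, 14+9=6, 14+15=12
a = 16: 16+7=6, 16+9=8, 16+15=14
Distinct residues collected: {2, 4, 6, 8, 10, 12, 13, 14, 15, 16}
|A + B| = 10 (out of 17 total residues).

A + B = {2, 4, 6, 8, 10, 12, 13, 14, 15, 16}


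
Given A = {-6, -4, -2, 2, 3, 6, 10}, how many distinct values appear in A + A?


A + A = {a + a' : a, a' ∈ A}; |A| = 7.
General bounds: 2|A| - 1 ≤ |A + A| ≤ |A|(|A|+1)/2, i.e. 13 ≤ |A + A| ≤ 28.
Lower bound 2|A|-1 is attained iff A is an arithmetic progression.
Enumerate sums a + a' for a ≤ a' (symmetric, so this suffices):
a = -6: -6+-6=-12, -6+-4=-10, -6+-2=-8, -6+2=-4, -6+3=-3, -6+6=0, -6+10=4
a = -4: -4+-4=-8, -4+-2=-6, -4+2=-2, -4+3=-1, -4+6=2, -4+10=6
a = -2: -2+-2=-4, -2+2=0, -2+3=1, -2+6=4, -2+10=8
a = 2: 2+2=4, 2+3=5, 2+6=8, 2+10=12
a = 3: 3+3=6, 3+6=9, 3+10=13
a = 6: 6+6=12, 6+10=16
a = 10: 10+10=20
Distinct sums: {-12, -10, -8, -6, -4, -3, -2, -1, 0, 1, 2, 4, 5, 6, 8, 9, 12, 13, 16, 20}
|A + A| = 20

|A + A| = 20


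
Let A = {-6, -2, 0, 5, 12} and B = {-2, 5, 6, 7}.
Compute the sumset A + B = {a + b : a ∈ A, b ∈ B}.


A + B = {a + b : a ∈ A, b ∈ B}.
Enumerate all |A|·|B| = 5·4 = 20 pairs (a, b) and collect distinct sums.
a = -6: -6+-2=-8, -6+5=-1, -6+6=0, -6+7=1
a = -2: -2+-2=-4, -2+5=3, -2+6=4, -2+7=5
a = 0: 0+-2=-2, 0+5=5, 0+6=6, 0+7=7
a = 5: 5+-2=3, 5+5=10, 5+6=11, 5+7=12
a = 12: 12+-2=10, 12+5=17, 12+6=18, 12+7=19
Collecting distinct sums: A + B = {-8, -4, -2, -1, 0, 1, 3, 4, 5, 6, 7, 10, 11, 12, 17, 18, 19}
|A + B| = 17

A + B = {-8, -4, -2, -1, 0, 1, 3, 4, 5, 6, 7, 10, 11, 12, 17, 18, 19}


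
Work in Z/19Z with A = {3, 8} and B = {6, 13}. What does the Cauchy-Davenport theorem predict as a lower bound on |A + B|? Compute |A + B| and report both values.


Cauchy-Davenport: |A + B| ≥ min(p, |A| + |B| - 1) for A, B nonempty in Z/pZ.
|A| = 2, |B| = 2, p = 19.
CD lower bound = min(19, 2 + 2 - 1) = min(19, 3) = 3.
Compute A + B mod 19 directly:
a = 3: 3+6=9, 3+13=16
a = 8: 8+6=14, 8+13=2
A + B = {2, 9, 14, 16}, so |A + B| = 4.
Verify: 4 ≥ 3? Yes ✓.

CD lower bound = 3, actual |A + B| = 4.


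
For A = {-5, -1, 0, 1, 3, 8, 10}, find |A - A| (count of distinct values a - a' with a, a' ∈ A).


A - A = {a - a' : a, a' ∈ A}; |A| = 7.
Bounds: 2|A|-1 ≤ |A - A| ≤ |A|² - |A| + 1, i.e. 13 ≤ |A - A| ≤ 43.
Note: 0 ∈ A - A always (from a - a). The set is symmetric: if d ∈ A - A then -d ∈ A - A.
Enumerate nonzero differences d = a - a' with a > a' (then include -d):
Positive differences: {1, 2, 3, 4, 5, 6, 7, 8, 9, 10, 11, 13, 15}
Full difference set: {0} ∪ (positive diffs) ∪ (negative diffs).
|A - A| = 1 + 2·13 = 27 (matches direct enumeration: 27).

|A - A| = 27


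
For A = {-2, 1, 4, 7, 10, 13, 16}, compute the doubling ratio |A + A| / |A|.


|A| = 7.
Compute A + A by enumerating all 49 pairs.
A + A = {-4, -1, 2, 5, 8, 11, 14, 17, 20, 23, 26, 29, 32}, so |A + A| = 13.
K = |A + A| / |A| = 13/7 (already in lowest terms) ≈ 1.8571.
Reference: AP of size 7 gives K = 13/7 ≈ 1.8571; a fully generic set of size 7 gives K ≈ 4.0000.

|A| = 7, |A + A| = 13, K = 13/7.


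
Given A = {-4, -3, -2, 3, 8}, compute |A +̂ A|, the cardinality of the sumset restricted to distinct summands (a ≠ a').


Restricted sumset: A +̂ A = {a + a' : a ∈ A, a' ∈ A, a ≠ a'}.
Equivalently, take A + A and drop any sum 2a that is achievable ONLY as a + a for a ∈ A (i.e. sums representable only with equal summands).
Enumerate pairs (a, a') with a < a' (symmetric, so each unordered pair gives one sum; this covers all a ≠ a'):
  -4 + -3 = -7
  -4 + -2 = -6
  -4 + 3 = -1
  -4 + 8 = 4
  -3 + -2 = -5
  -3 + 3 = 0
  -3 + 8 = 5
  -2 + 3 = 1
  -2 + 8 = 6
  3 + 8 = 11
Collected distinct sums: {-7, -6, -5, -1, 0, 1, 4, 5, 6, 11}
|A +̂ A| = 10
(Reference bound: |A +̂ A| ≥ 2|A| - 3 for |A| ≥ 2, with |A| = 5 giving ≥ 7.)

|A +̂ A| = 10


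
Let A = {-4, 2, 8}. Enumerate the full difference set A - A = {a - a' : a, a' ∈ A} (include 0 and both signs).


A - A = {a - a' : a, a' ∈ A}.
Compute a - a' for each ordered pair (a, a'):
a = -4: -4--4=0, -4-2=-6, -4-8=-12
a = 2: 2--4=6, 2-2=0, 2-8=-6
a = 8: 8--4=12, 8-2=6, 8-8=0
Collecting distinct values (and noting 0 appears from a-a):
A - A = {-12, -6, 0, 6, 12}
|A - A| = 5

A - A = {-12, -6, 0, 6, 12}


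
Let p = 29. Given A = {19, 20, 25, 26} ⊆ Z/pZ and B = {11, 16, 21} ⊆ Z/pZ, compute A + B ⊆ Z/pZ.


Work in Z/29Z: reduce every sum a + b modulo 29.
Enumerate all 12 pairs:
a = 19: 19+11=1, 19+16=6, 19+21=11
a = 20: 20+11=2, 20+16=7, 20+21=12
a = 25: 25+11=7, 25+16=12, 25+21=17
a = 26: 26+11=8, 26+16=13, 26+21=18
Distinct residues collected: {1, 2, 6, 7, 8, 11, 12, 13, 17, 18}
|A + B| = 10 (out of 29 total residues).

A + B = {1, 2, 6, 7, 8, 11, 12, 13, 17, 18}


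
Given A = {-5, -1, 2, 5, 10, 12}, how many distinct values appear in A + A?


A + A = {a + a' : a, a' ∈ A}; |A| = 6.
General bounds: 2|A| - 1 ≤ |A + A| ≤ |A|(|A|+1)/2, i.e. 11 ≤ |A + A| ≤ 21.
Lower bound 2|A|-1 is attained iff A is an arithmetic progression.
Enumerate sums a + a' for a ≤ a' (symmetric, so this suffices):
a = -5: -5+-5=-10, -5+-1=-6, -5+2=-3, -5+5=0, -5+10=5, -5+12=7
a = -1: -1+-1=-2, -1+2=1, -1+5=4, -1+10=9, -1+12=11
a = 2: 2+2=4, 2+5=7, 2+10=12, 2+12=14
a = 5: 5+5=10, 5+10=15, 5+12=17
a = 10: 10+10=20, 10+12=22
a = 12: 12+12=24
Distinct sums: {-10, -6, -3, -2, 0, 1, 4, 5, 7, 9, 10, 11, 12, 14, 15, 17, 20, 22, 24}
|A + A| = 19

|A + A| = 19


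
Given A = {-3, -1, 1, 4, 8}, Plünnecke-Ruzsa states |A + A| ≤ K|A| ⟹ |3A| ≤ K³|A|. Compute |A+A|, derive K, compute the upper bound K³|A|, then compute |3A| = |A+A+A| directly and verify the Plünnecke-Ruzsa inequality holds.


|A| = 5.
Step 1: Compute A + A by enumerating all 25 pairs.
A + A = {-6, -4, -2, 0, 1, 2, 3, 5, 7, 8, 9, 12, 16}, so |A + A| = 13.
Step 2: Doubling constant K = |A + A|/|A| = 13/5 = 13/5 ≈ 2.6000.
Step 3: Plünnecke-Ruzsa gives |3A| ≤ K³·|A| = (2.6000)³ · 5 ≈ 87.8800.
Step 4: Compute 3A = A + A + A directly by enumerating all triples (a,b,c) ∈ A³; |3A| = 25.
Step 5: Check 25 ≤ 87.8800? Yes ✓.

K = 13/5, Plünnecke-Ruzsa bound K³|A| ≈ 87.8800, |3A| = 25, inequality holds.


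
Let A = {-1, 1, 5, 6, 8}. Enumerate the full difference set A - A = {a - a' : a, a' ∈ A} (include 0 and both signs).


A - A = {a - a' : a, a' ∈ A}.
Compute a - a' for each ordered pair (a, a'):
a = -1: -1--1=0, -1-1=-2, -1-5=-6, -1-6=-7, -1-8=-9
a = 1: 1--1=2, 1-1=0, 1-5=-4, 1-6=-5, 1-8=-7
a = 5: 5--1=6, 5-1=4, 5-5=0, 5-6=-1, 5-8=-3
a = 6: 6--1=7, 6-1=5, 6-5=1, 6-6=0, 6-8=-2
a = 8: 8--1=9, 8-1=7, 8-5=3, 8-6=2, 8-8=0
Collecting distinct values (and noting 0 appears from a-a):
A - A = {-9, -7, -6, -5, -4, -3, -2, -1, 0, 1, 2, 3, 4, 5, 6, 7, 9}
|A - A| = 17

A - A = {-9, -7, -6, -5, -4, -3, -2, -1, 0, 1, 2, 3, 4, 5, 6, 7, 9}


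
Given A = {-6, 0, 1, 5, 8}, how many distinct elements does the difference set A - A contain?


A - A = {a - a' : a, a' ∈ A}; |A| = 5.
Bounds: 2|A|-1 ≤ |A - A| ≤ |A|² - |A| + 1, i.e. 9 ≤ |A - A| ≤ 21.
Note: 0 ∈ A - A always (from a - a). The set is symmetric: if d ∈ A - A then -d ∈ A - A.
Enumerate nonzero differences d = a - a' with a > a' (then include -d):
Positive differences: {1, 3, 4, 5, 6, 7, 8, 11, 14}
Full difference set: {0} ∪ (positive diffs) ∪ (negative diffs).
|A - A| = 1 + 2·9 = 19 (matches direct enumeration: 19).

|A - A| = 19


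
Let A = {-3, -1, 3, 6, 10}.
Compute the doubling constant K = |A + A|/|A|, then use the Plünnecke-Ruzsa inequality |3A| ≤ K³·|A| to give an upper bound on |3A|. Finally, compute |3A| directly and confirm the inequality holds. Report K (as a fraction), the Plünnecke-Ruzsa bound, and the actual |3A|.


|A| = 5.
Step 1: Compute A + A by enumerating all 25 pairs.
A + A = {-6, -4, -2, 0, 2, 3, 5, 6, 7, 9, 12, 13, 16, 20}, so |A + A| = 14.
Step 2: Doubling constant K = |A + A|/|A| = 14/5 = 14/5 ≈ 2.8000.
Step 3: Plünnecke-Ruzsa gives |3A| ≤ K³·|A| = (2.8000)³ · 5 ≈ 109.7600.
Step 4: Compute 3A = A + A + A directly by enumerating all triples (a,b,c) ∈ A³; |3A| = 27.
Step 5: Check 27 ≤ 109.7600? Yes ✓.

K = 14/5, Plünnecke-Ruzsa bound K³|A| ≈ 109.7600, |3A| = 27, inequality holds.


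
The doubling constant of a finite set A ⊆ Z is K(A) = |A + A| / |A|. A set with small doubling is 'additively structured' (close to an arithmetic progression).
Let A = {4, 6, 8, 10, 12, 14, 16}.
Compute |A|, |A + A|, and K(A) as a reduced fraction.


|A| = 7.
Compute A + A by enumerating all 49 pairs.
A + A = {8, 10, 12, 14, 16, 18, 20, 22, 24, 26, 28, 30, 32}, so |A + A| = 13.
K = |A + A| / |A| = 13/7 (already in lowest terms) ≈ 1.8571.
Reference: AP of size 7 gives K = 13/7 ≈ 1.8571; a fully generic set of size 7 gives K ≈ 4.0000.

|A| = 7, |A + A| = 13, K = 13/7.


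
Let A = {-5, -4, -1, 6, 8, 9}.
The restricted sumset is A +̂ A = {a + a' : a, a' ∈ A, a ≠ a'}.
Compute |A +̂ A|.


Restricted sumset: A +̂ A = {a + a' : a ∈ A, a' ∈ A, a ≠ a'}.
Equivalently, take A + A and drop any sum 2a that is achievable ONLY as a + a for a ∈ A (i.e. sums representable only with equal summands).
Enumerate pairs (a, a') with a < a' (symmetric, so each unordered pair gives one sum; this covers all a ≠ a'):
  -5 + -4 = -9
  -5 + -1 = -6
  -5 + 6 = 1
  -5 + 8 = 3
  -5 + 9 = 4
  -4 + -1 = -5
  -4 + 6 = 2
  -4 + 8 = 4
  -4 + 9 = 5
  -1 + 6 = 5
  -1 + 8 = 7
  -1 + 9 = 8
  6 + 8 = 14
  6 + 9 = 15
  8 + 9 = 17
Collected distinct sums: {-9, -6, -5, 1, 2, 3, 4, 5, 7, 8, 14, 15, 17}
|A +̂ A| = 13
(Reference bound: |A +̂ A| ≥ 2|A| - 3 for |A| ≥ 2, with |A| = 6 giving ≥ 9.)

|A +̂ A| = 13


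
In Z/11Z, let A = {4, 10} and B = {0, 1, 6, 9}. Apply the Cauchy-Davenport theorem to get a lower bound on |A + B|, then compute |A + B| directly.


Cauchy-Davenport: |A + B| ≥ min(p, |A| + |B| - 1) for A, B nonempty in Z/pZ.
|A| = 2, |B| = 4, p = 11.
CD lower bound = min(11, 2 + 4 - 1) = min(11, 5) = 5.
Compute A + B mod 11 directly:
a = 4: 4+0=4, 4+1=5, 4+6=10, 4+9=2
a = 10: 10+0=10, 10+1=0, 10+6=5, 10+9=8
A + B = {0, 2, 4, 5, 8, 10}, so |A + B| = 6.
Verify: 6 ≥ 5? Yes ✓.

CD lower bound = 5, actual |A + B| = 6.


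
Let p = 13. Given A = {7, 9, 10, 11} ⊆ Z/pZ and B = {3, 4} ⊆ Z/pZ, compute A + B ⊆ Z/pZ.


Work in Z/13Z: reduce every sum a + b modulo 13.
Enumerate all 8 pairs:
a = 7: 7+3=10, 7+4=11
a = 9: 9+3=12, 9+4=0
a = 10: 10+3=0, 10+4=1
a = 11: 11+3=1, 11+4=2
Distinct residues collected: {0, 1, 2, 10, 11, 12}
|A + B| = 6 (out of 13 total residues).

A + B = {0, 1, 2, 10, 11, 12}


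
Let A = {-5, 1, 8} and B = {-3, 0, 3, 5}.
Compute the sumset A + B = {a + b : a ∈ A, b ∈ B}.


A + B = {a + b : a ∈ A, b ∈ B}.
Enumerate all |A|·|B| = 3·4 = 12 pairs (a, b) and collect distinct sums.
a = -5: -5+-3=-8, -5+0=-5, -5+3=-2, -5+5=0
a = 1: 1+-3=-2, 1+0=1, 1+3=4, 1+5=6
a = 8: 8+-3=5, 8+0=8, 8+3=11, 8+5=13
Collecting distinct sums: A + B = {-8, -5, -2, 0, 1, 4, 5, 6, 8, 11, 13}
|A + B| = 11

A + B = {-8, -5, -2, 0, 1, 4, 5, 6, 8, 11, 13}


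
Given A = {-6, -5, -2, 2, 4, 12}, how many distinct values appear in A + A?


A + A = {a + a' : a, a' ∈ A}; |A| = 6.
General bounds: 2|A| - 1 ≤ |A + A| ≤ |A|(|A|+1)/2, i.e. 11 ≤ |A + A| ≤ 21.
Lower bound 2|A|-1 is attained iff A is an arithmetic progression.
Enumerate sums a + a' for a ≤ a' (symmetric, so this suffices):
a = -6: -6+-6=-12, -6+-5=-11, -6+-2=-8, -6+2=-4, -6+4=-2, -6+12=6
a = -5: -5+-5=-10, -5+-2=-7, -5+2=-3, -5+4=-1, -5+12=7
a = -2: -2+-2=-4, -2+2=0, -2+4=2, -2+12=10
a = 2: 2+2=4, 2+4=6, 2+12=14
a = 4: 4+4=8, 4+12=16
a = 12: 12+12=24
Distinct sums: {-12, -11, -10, -8, -7, -4, -3, -2, -1, 0, 2, 4, 6, 7, 8, 10, 14, 16, 24}
|A + A| = 19

|A + A| = 19


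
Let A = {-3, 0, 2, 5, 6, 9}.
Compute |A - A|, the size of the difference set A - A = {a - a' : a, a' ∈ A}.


A - A = {a - a' : a, a' ∈ A}; |A| = 6.
Bounds: 2|A|-1 ≤ |A - A| ≤ |A|² - |A| + 1, i.e. 11 ≤ |A - A| ≤ 31.
Note: 0 ∈ A - A always (from a - a). The set is symmetric: if d ∈ A - A then -d ∈ A - A.
Enumerate nonzero differences d = a - a' with a > a' (then include -d):
Positive differences: {1, 2, 3, 4, 5, 6, 7, 8, 9, 12}
Full difference set: {0} ∪ (positive diffs) ∪ (negative diffs).
|A - A| = 1 + 2·10 = 21 (matches direct enumeration: 21).

|A - A| = 21


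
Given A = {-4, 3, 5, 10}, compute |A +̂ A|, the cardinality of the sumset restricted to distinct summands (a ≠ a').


Restricted sumset: A +̂ A = {a + a' : a ∈ A, a' ∈ A, a ≠ a'}.
Equivalently, take A + A and drop any sum 2a that is achievable ONLY as a + a for a ∈ A (i.e. sums representable only with equal summands).
Enumerate pairs (a, a') with a < a' (symmetric, so each unordered pair gives one sum; this covers all a ≠ a'):
  -4 + 3 = -1
  -4 + 5 = 1
  -4 + 10 = 6
  3 + 5 = 8
  3 + 10 = 13
  5 + 10 = 15
Collected distinct sums: {-1, 1, 6, 8, 13, 15}
|A +̂ A| = 6
(Reference bound: |A +̂ A| ≥ 2|A| - 3 for |A| ≥ 2, with |A| = 4 giving ≥ 5.)

|A +̂ A| = 6


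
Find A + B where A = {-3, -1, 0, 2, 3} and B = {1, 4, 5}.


A + B = {a + b : a ∈ A, b ∈ B}.
Enumerate all |A|·|B| = 5·3 = 15 pairs (a, b) and collect distinct sums.
a = -3: -3+1=-2, -3+4=1, -3+5=2
a = -1: -1+1=0, -1+4=3, -1+5=4
a = 0: 0+1=1, 0+4=4, 0+5=5
a = 2: 2+1=3, 2+4=6, 2+5=7
a = 3: 3+1=4, 3+4=7, 3+5=8
Collecting distinct sums: A + B = {-2, 0, 1, 2, 3, 4, 5, 6, 7, 8}
|A + B| = 10

A + B = {-2, 0, 1, 2, 3, 4, 5, 6, 7, 8}


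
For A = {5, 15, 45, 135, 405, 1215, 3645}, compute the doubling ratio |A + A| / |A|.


|A| = 7.
Compute A + A by enumerating all 49 pairs.
A + A = {10, 20, 30, 50, 60, 90, 140, 150, 180, 270, 410, 420, 450, 540, 810, 1220, 1230, 1260, 1350, 1620, 2430, 3650, 3660, 3690, 3780, 4050, 4860, 7290}, so |A + A| = 28.
K = |A + A| / |A| = 28/7 = 4/1 ≈ 4.0000.
Reference: AP of size 7 gives K = 13/7 ≈ 1.8571; a fully generic set of size 7 gives K ≈ 4.0000.

|A| = 7, |A + A| = 28, K = 28/7 = 4/1.


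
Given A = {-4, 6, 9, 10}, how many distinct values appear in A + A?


A + A = {a + a' : a, a' ∈ A}; |A| = 4.
General bounds: 2|A| - 1 ≤ |A + A| ≤ |A|(|A|+1)/2, i.e. 7 ≤ |A + A| ≤ 10.
Lower bound 2|A|-1 is attained iff A is an arithmetic progression.
Enumerate sums a + a' for a ≤ a' (symmetric, so this suffices):
a = -4: -4+-4=-8, -4+6=2, -4+9=5, -4+10=6
a = 6: 6+6=12, 6+9=15, 6+10=16
a = 9: 9+9=18, 9+10=19
a = 10: 10+10=20
Distinct sums: {-8, 2, 5, 6, 12, 15, 16, 18, 19, 20}
|A + A| = 10

|A + A| = 10


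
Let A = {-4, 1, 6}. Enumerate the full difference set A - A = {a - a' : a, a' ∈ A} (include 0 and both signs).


A - A = {a - a' : a, a' ∈ A}.
Compute a - a' for each ordered pair (a, a'):
a = -4: -4--4=0, -4-1=-5, -4-6=-10
a = 1: 1--4=5, 1-1=0, 1-6=-5
a = 6: 6--4=10, 6-1=5, 6-6=0
Collecting distinct values (and noting 0 appears from a-a):
A - A = {-10, -5, 0, 5, 10}
|A - A| = 5

A - A = {-10, -5, 0, 5, 10}


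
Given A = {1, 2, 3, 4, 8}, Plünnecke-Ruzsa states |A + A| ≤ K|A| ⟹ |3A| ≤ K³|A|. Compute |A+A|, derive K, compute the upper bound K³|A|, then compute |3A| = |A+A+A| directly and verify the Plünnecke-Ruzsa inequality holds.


|A| = 5.
Step 1: Compute A + A by enumerating all 25 pairs.
A + A = {2, 3, 4, 5, 6, 7, 8, 9, 10, 11, 12, 16}, so |A + A| = 12.
Step 2: Doubling constant K = |A + A|/|A| = 12/5 = 12/5 ≈ 2.4000.
Step 3: Plünnecke-Ruzsa gives |3A| ≤ K³·|A| = (2.4000)³ · 5 ≈ 69.1200.
Step 4: Compute 3A = A + A + A directly by enumerating all triples (a,b,c) ∈ A³; |3A| = 19.
Step 5: Check 19 ≤ 69.1200? Yes ✓.

K = 12/5, Plünnecke-Ruzsa bound K³|A| ≈ 69.1200, |3A| = 19, inequality holds.


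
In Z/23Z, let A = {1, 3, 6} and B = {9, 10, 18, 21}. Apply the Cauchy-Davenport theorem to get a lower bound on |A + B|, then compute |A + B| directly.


Cauchy-Davenport: |A + B| ≥ min(p, |A| + |B| - 1) for A, B nonempty in Z/pZ.
|A| = 3, |B| = 4, p = 23.
CD lower bound = min(23, 3 + 4 - 1) = min(23, 6) = 6.
Compute A + B mod 23 directly:
a = 1: 1+9=10, 1+10=11, 1+18=19, 1+21=22
a = 3: 3+9=12, 3+10=13, 3+18=21, 3+21=1
a = 6: 6+9=15, 6+10=16, 6+18=1, 6+21=4
A + B = {1, 4, 10, 11, 12, 13, 15, 16, 19, 21, 22}, so |A + B| = 11.
Verify: 11 ≥ 6? Yes ✓.

CD lower bound = 6, actual |A + B| = 11.


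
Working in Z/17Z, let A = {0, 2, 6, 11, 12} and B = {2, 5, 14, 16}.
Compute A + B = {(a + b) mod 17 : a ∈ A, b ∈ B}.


Work in Z/17Z: reduce every sum a + b modulo 17.
Enumerate all 20 pairs:
a = 0: 0+2=2, 0+5=5, 0+14=14, 0+16=16
a = 2: 2+2=4, 2+5=7, 2+14=16, 2+16=1
a = 6: 6+2=8, 6+5=11, 6+14=3, 6+16=5
a = 11: 11+2=13, 11+5=16, 11+14=8, 11+16=10
a = 12: 12+2=14, 12+5=0, 12+14=9, 12+16=11
Distinct residues collected: {0, 1, 2, 3, 4, 5, 7, 8, 9, 10, 11, 13, 14, 16}
|A + B| = 14 (out of 17 total residues).

A + B = {0, 1, 2, 3, 4, 5, 7, 8, 9, 10, 11, 13, 14, 16}


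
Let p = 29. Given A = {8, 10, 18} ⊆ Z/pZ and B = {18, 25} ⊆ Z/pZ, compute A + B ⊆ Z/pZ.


Work in Z/29Z: reduce every sum a + b modulo 29.
Enumerate all 6 pairs:
a = 8: 8+18=26, 8+25=4
a = 10: 10+18=28, 10+25=6
a = 18: 18+18=7, 18+25=14
Distinct residues collected: {4, 6, 7, 14, 26, 28}
|A + B| = 6 (out of 29 total residues).

A + B = {4, 6, 7, 14, 26, 28}


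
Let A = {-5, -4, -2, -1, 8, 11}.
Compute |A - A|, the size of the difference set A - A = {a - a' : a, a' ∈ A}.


A - A = {a - a' : a, a' ∈ A}; |A| = 6.
Bounds: 2|A|-1 ≤ |A - A| ≤ |A|² - |A| + 1, i.e. 11 ≤ |A - A| ≤ 31.
Note: 0 ∈ A - A always (from a - a). The set is symmetric: if d ∈ A - A then -d ∈ A - A.
Enumerate nonzero differences d = a - a' with a > a' (then include -d):
Positive differences: {1, 2, 3, 4, 9, 10, 12, 13, 15, 16}
Full difference set: {0} ∪ (positive diffs) ∪ (negative diffs).
|A - A| = 1 + 2·10 = 21 (matches direct enumeration: 21).

|A - A| = 21


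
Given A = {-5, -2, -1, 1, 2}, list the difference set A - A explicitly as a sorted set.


A - A = {a - a' : a, a' ∈ A}.
Compute a - a' for each ordered pair (a, a'):
a = -5: -5--5=0, -5--2=-3, -5--1=-4, -5-1=-6, -5-2=-7
a = -2: -2--5=3, -2--2=0, -2--1=-1, -2-1=-3, -2-2=-4
a = -1: -1--5=4, -1--2=1, -1--1=0, -1-1=-2, -1-2=-3
a = 1: 1--5=6, 1--2=3, 1--1=2, 1-1=0, 1-2=-1
a = 2: 2--5=7, 2--2=4, 2--1=3, 2-1=1, 2-2=0
Collecting distinct values (and noting 0 appears from a-a):
A - A = {-7, -6, -4, -3, -2, -1, 0, 1, 2, 3, 4, 6, 7}
|A - A| = 13

A - A = {-7, -6, -4, -3, -2, -1, 0, 1, 2, 3, 4, 6, 7}


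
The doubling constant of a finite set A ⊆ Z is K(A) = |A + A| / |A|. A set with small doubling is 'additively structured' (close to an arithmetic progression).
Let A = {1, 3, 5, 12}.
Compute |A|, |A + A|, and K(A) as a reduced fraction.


|A| = 4.
Compute A + A by enumerating all 16 pairs.
A + A = {2, 4, 6, 8, 10, 13, 15, 17, 24}, so |A + A| = 9.
K = |A + A| / |A| = 9/4 (already in lowest terms) ≈ 2.2500.
Reference: AP of size 4 gives K = 7/4 ≈ 1.7500; a fully generic set of size 4 gives K ≈ 2.5000.

|A| = 4, |A + A| = 9, K = 9/4.


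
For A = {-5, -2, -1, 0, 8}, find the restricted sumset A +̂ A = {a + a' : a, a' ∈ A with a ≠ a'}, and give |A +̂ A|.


Restricted sumset: A +̂ A = {a + a' : a ∈ A, a' ∈ A, a ≠ a'}.
Equivalently, take A + A and drop any sum 2a that is achievable ONLY as a + a for a ∈ A (i.e. sums representable only with equal summands).
Enumerate pairs (a, a') with a < a' (symmetric, so each unordered pair gives one sum; this covers all a ≠ a'):
  -5 + -2 = -7
  -5 + -1 = -6
  -5 + 0 = -5
  -5 + 8 = 3
  -2 + -1 = -3
  -2 + 0 = -2
  -2 + 8 = 6
  -1 + 0 = -1
  -1 + 8 = 7
  0 + 8 = 8
Collected distinct sums: {-7, -6, -5, -3, -2, -1, 3, 6, 7, 8}
|A +̂ A| = 10
(Reference bound: |A +̂ A| ≥ 2|A| - 3 for |A| ≥ 2, with |A| = 5 giving ≥ 7.)

|A +̂ A| = 10


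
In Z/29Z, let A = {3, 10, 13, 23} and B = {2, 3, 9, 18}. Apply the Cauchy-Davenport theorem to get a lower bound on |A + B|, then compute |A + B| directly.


Cauchy-Davenport: |A + B| ≥ min(p, |A| + |B| - 1) for A, B nonempty in Z/pZ.
|A| = 4, |B| = 4, p = 29.
CD lower bound = min(29, 4 + 4 - 1) = min(29, 7) = 7.
Compute A + B mod 29 directly:
a = 3: 3+2=5, 3+3=6, 3+9=12, 3+18=21
a = 10: 10+2=12, 10+3=13, 10+9=19, 10+18=28
a = 13: 13+2=15, 13+3=16, 13+9=22, 13+18=2
a = 23: 23+2=25, 23+3=26, 23+9=3, 23+18=12
A + B = {2, 3, 5, 6, 12, 13, 15, 16, 19, 21, 22, 25, 26, 28}, so |A + B| = 14.
Verify: 14 ≥ 7? Yes ✓.

CD lower bound = 7, actual |A + B| = 14.


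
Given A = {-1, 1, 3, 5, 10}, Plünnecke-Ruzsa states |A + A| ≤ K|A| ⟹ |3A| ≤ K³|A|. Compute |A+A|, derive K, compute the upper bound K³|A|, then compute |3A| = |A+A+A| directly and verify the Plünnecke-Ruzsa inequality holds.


|A| = 5.
Step 1: Compute A + A by enumerating all 25 pairs.
A + A = {-2, 0, 2, 4, 6, 8, 9, 10, 11, 13, 15, 20}, so |A + A| = 12.
Step 2: Doubling constant K = |A + A|/|A| = 12/5 = 12/5 ≈ 2.4000.
Step 3: Plünnecke-Ruzsa gives |3A| ≤ K³·|A| = (2.4000)³ · 5 ≈ 69.1200.
Step 4: Compute 3A = A + A + A directly by enumerating all triples (a,b,c) ∈ A³; |3A| = 22.
Step 5: Check 22 ≤ 69.1200? Yes ✓.

K = 12/5, Plünnecke-Ruzsa bound K³|A| ≈ 69.1200, |3A| = 22, inequality holds.


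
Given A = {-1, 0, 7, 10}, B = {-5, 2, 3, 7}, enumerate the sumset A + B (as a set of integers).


A + B = {a + b : a ∈ A, b ∈ B}.
Enumerate all |A|·|B| = 4·4 = 16 pairs (a, b) and collect distinct sums.
a = -1: -1+-5=-6, -1+2=1, -1+3=2, -1+7=6
a = 0: 0+-5=-5, 0+2=2, 0+3=3, 0+7=7
a = 7: 7+-5=2, 7+2=9, 7+3=10, 7+7=14
a = 10: 10+-5=5, 10+2=12, 10+3=13, 10+7=17
Collecting distinct sums: A + B = {-6, -5, 1, 2, 3, 5, 6, 7, 9, 10, 12, 13, 14, 17}
|A + B| = 14

A + B = {-6, -5, 1, 2, 3, 5, 6, 7, 9, 10, 12, 13, 14, 17}


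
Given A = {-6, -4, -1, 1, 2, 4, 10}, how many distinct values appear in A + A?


A + A = {a + a' : a, a' ∈ A}; |A| = 7.
General bounds: 2|A| - 1 ≤ |A + A| ≤ |A|(|A|+1)/2, i.e. 13 ≤ |A + A| ≤ 28.
Lower bound 2|A|-1 is attained iff A is an arithmetic progression.
Enumerate sums a + a' for a ≤ a' (symmetric, so this suffices):
a = -6: -6+-6=-12, -6+-4=-10, -6+-1=-7, -6+1=-5, -6+2=-4, -6+4=-2, -6+10=4
a = -4: -4+-4=-8, -4+-1=-5, -4+1=-3, -4+2=-2, -4+4=0, -4+10=6
a = -1: -1+-1=-2, -1+1=0, -1+2=1, -1+4=3, -1+10=9
a = 1: 1+1=2, 1+2=3, 1+4=5, 1+10=11
a = 2: 2+2=4, 2+4=6, 2+10=12
a = 4: 4+4=8, 4+10=14
a = 10: 10+10=20
Distinct sums: {-12, -10, -8, -7, -5, -4, -3, -2, 0, 1, 2, 3, 4, 5, 6, 8, 9, 11, 12, 14, 20}
|A + A| = 21

|A + A| = 21


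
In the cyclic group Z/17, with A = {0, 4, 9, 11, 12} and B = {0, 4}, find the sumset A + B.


Work in Z/17Z: reduce every sum a + b modulo 17.
Enumerate all 10 pairs:
a = 0: 0+0=0, 0+4=4
a = 4: 4+0=4, 4+4=8
a = 9: 9+0=9, 9+4=13
a = 11: 11+0=11, 11+4=15
a = 12: 12+0=12, 12+4=16
Distinct residues collected: {0, 4, 8, 9, 11, 12, 13, 15, 16}
|A + B| = 9 (out of 17 total residues).

A + B = {0, 4, 8, 9, 11, 12, 13, 15, 16}


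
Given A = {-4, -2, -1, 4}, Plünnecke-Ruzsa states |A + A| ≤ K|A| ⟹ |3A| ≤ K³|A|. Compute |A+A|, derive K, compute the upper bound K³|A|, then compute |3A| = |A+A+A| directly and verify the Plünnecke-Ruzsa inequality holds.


|A| = 4.
Step 1: Compute A + A by enumerating all 16 pairs.
A + A = {-8, -6, -5, -4, -3, -2, 0, 2, 3, 8}, so |A + A| = 10.
Step 2: Doubling constant K = |A + A|/|A| = 10/4 = 10/4 ≈ 2.5000.
Step 3: Plünnecke-Ruzsa gives |3A| ≤ K³·|A| = (2.5000)³ · 4 ≈ 62.5000.
Step 4: Compute 3A = A + A + A directly by enumerating all triples (a,b,c) ∈ A³; |3A| = 18.
Step 5: Check 18 ≤ 62.5000? Yes ✓.

K = 10/4, Plünnecke-Ruzsa bound K³|A| ≈ 62.5000, |3A| = 18, inequality holds.
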